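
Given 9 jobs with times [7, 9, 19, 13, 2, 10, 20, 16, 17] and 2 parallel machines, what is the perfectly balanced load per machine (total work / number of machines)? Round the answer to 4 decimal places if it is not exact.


Total processing time = 7 + 9 + 19 + 13 + 2 + 10 + 20 + 16 + 17 = 113
Number of machines = 2
Ideal balanced load = 113 / 2 = 56.5

56.5


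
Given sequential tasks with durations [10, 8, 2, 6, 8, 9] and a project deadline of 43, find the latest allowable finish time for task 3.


LF(activity 3) = deadline - sum of successor durations
Successors: activities 4 through 6 with durations [6, 8, 9]
Sum of successor durations = 23
LF = 43 - 23 = 20

20


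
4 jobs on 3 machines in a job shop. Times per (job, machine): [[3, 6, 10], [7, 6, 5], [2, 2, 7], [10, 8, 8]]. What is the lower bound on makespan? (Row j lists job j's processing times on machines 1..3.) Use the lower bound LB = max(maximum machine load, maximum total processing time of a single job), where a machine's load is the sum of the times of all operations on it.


Machine loads:
  Machine 1: 3 + 7 + 2 + 10 = 22
  Machine 2: 6 + 6 + 2 + 8 = 22
  Machine 3: 10 + 5 + 7 + 8 = 30
Max machine load = 30
Job totals:
  Job 1: 19
  Job 2: 18
  Job 3: 11
  Job 4: 26
Max job total = 26
Lower bound = max(30, 26) = 30

30


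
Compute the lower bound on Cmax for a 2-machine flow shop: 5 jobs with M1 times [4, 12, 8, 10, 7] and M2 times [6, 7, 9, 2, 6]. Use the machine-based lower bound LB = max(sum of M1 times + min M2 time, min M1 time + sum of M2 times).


LB1 = sum(M1 times) + min(M2 times) = 41 + 2 = 43
LB2 = min(M1 times) + sum(M2 times) = 4 + 30 = 34
Lower bound = max(LB1, LB2) = max(43, 34) = 43

43


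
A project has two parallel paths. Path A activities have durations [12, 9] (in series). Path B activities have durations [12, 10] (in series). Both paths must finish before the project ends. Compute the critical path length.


Path A total = 12 + 9 = 21
Path B total = 12 + 10 = 22
Critical path = longest path = max(21, 22) = 22

22


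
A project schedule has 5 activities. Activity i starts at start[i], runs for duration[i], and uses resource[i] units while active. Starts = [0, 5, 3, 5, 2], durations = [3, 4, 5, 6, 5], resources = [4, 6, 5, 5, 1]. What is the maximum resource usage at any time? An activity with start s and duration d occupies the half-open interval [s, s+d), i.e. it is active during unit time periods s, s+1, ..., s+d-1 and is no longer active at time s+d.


Each activity i is active on [start_i, start_i + duration_i).
Compute total resource usage per time slot:
  t=0: active resources = [4], total = 4
  t=1: active resources = [4], total = 4
  t=2: active resources = [4, 1], total = 5
  t=3: active resources = [5, 1], total = 6
  t=4: active resources = [5, 1], total = 6
  t=5: active resources = [6, 5, 5, 1], total = 17
  t=6: active resources = [6, 5, 5, 1], total = 17
  t=7: active resources = [6, 5, 5], total = 16
  t=8: active resources = [6, 5], total = 11
  t=9: active resources = [5], total = 5
  t=10: active resources = [5], total = 5
Peak resource demand = 17

17


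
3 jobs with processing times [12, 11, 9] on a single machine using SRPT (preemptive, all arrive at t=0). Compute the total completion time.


Since all jobs arrive at t=0, SRPT equals SPT ordering.
SPT order: [9, 11, 12]
Completion times:
  Job 1: p=9, C=9
  Job 2: p=11, C=20
  Job 3: p=12, C=32
Total completion time = 9 + 20 + 32 = 61

61


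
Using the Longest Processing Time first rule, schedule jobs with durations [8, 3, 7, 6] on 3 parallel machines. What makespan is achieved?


Sort jobs in decreasing order (LPT): [8, 7, 6, 3]
Assign each job to the least loaded machine:
  Machine 1: jobs [8], load = 8
  Machine 2: jobs [7], load = 7
  Machine 3: jobs [6, 3], load = 9
Makespan = max load = 9

9


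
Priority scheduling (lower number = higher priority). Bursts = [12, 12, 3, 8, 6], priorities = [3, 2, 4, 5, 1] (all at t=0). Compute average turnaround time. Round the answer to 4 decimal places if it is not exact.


Sort by priority (ascending = highest first):
Order: [(1, 6), (2, 12), (3, 12), (4, 3), (5, 8)]
Completion times:
  Priority 1, burst=6, C=6
  Priority 2, burst=12, C=18
  Priority 3, burst=12, C=30
  Priority 4, burst=3, C=33
  Priority 5, burst=8, C=41
Average turnaround = 128/5 = 25.6

25.6


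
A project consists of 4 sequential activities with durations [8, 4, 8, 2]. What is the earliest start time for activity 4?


Activity 4 starts after activities 1 through 3 complete.
Predecessor durations: [8, 4, 8]
ES = 8 + 4 + 8 = 20

20


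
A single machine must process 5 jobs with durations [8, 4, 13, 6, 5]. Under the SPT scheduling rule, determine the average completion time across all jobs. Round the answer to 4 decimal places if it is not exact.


Sort jobs by processing time (SPT order): [4, 5, 6, 8, 13]
Compute completion times sequentially:
  Job 1: processing = 4, completes at 4
  Job 2: processing = 5, completes at 9
  Job 3: processing = 6, completes at 15
  Job 4: processing = 8, completes at 23
  Job 5: processing = 13, completes at 36
Sum of completion times = 87
Average completion time = 87/5 = 17.4

17.4


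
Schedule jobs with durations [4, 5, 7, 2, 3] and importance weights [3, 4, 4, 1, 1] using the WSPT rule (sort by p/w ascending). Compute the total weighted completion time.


Compute p/w ratios and sort ascending (WSPT): [(5, 4), (4, 3), (7, 4), (2, 1), (3, 1)]
Compute weighted completion times:
  Job (p=5,w=4): C=5, w*C=4*5=20
  Job (p=4,w=3): C=9, w*C=3*9=27
  Job (p=7,w=4): C=16, w*C=4*16=64
  Job (p=2,w=1): C=18, w*C=1*18=18
  Job (p=3,w=1): C=21, w*C=1*21=21
Total weighted completion time = 150

150


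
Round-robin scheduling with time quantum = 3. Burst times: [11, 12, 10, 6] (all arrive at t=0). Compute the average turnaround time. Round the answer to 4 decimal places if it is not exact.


Time quantum = 3
Execution trace:
  J1 runs 3 units, time = 3
  J2 runs 3 units, time = 6
  J3 runs 3 units, time = 9
  J4 runs 3 units, time = 12
  J1 runs 3 units, time = 15
  J2 runs 3 units, time = 18
  J3 runs 3 units, time = 21
  J4 runs 3 units, time = 24
  J1 runs 3 units, time = 27
  J2 runs 3 units, time = 30
  J3 runs 3 units, time = 33
  J1 runs 2 units, time = 35
  J2 runs 3 units, time = 38
  J3 runs 1 units, time = 39
Finish times: [35, 38, 39, 24]
Average turnaround = 136/4 = 34.0

34.0


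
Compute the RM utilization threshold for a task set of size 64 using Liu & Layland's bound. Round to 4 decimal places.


Compute 2^(1/64) = 1.0108892861
Subtract 1: 1.0108892861 - 1 = 0.0108892861
Multiply by n: 64 * 0.0108892861 = 0.6969143104
Round to 4 dp: 0.6969

0.6969


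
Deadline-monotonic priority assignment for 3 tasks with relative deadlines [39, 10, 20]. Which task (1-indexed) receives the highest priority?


Sort tasks by relative deadline (ascending):
  Task 2: deadline = 10
  Task 3: deadline = 20
  Task 1: deadline = 39
Priority order (highest first): [2, 3, 1]
Highest priority task = 2

2


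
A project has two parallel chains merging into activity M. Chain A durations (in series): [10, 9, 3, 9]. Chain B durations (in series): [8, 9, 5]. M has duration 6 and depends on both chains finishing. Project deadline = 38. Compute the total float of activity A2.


Forward pass: ES(A2) = sum of predecessors on chain A = 10
EF = ES + duration = 10 + 9 = 19
Backward pass: LF(M) = deadline = 38; LS(M) = 38 - 6 = 32
LF(A2) = LS(M) - sum(successors on chain A) = 32 - 12 = 20
LS = LF - duration = 20 - 9 = 11
Total float = LS - ES = 11 - 10 = 1

1


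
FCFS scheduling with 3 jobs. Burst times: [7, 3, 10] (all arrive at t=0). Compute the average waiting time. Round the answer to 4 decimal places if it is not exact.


FCFS order (as given): [7, 3, 10]
Waiting times:
  Job 1: wait = 0
  Job 2: wait = 7
  Job 3: wait = 10
Sum of waiting times = 17
Average waiting time = 17/3 = 5.6667

5.6667


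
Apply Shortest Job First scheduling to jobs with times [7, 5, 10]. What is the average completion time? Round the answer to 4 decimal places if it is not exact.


SJF order (ascending): [5, 7, 10]
Completion times:
  Job 1: burst=5, C=5
  Job 2: burst=7, C=12
  Job 3: burst=10, C=22
Average completion = 39/3 = 13.0

13.0


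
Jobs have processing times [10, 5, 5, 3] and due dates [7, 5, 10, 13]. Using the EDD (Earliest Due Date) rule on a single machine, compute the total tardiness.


Sort by due date (EDD order): [(5, 5), (10, 7), (5, 10), (3, 13)]
Compute completion times and tardiness:
  Job 1: p=5, d=5, C=5, tardiness=max(0,5-5)=0
  Job 2: p=10, d=7, C=15, tardiness=max(0,15-7)=8
  Job 3: p=5, d=10, C=20, tardiness=max(0,20-10)=10
  Job 4: p=3, d=13, C=23, tardiness=max(0,23-13)=10
Total tardiness = 28

28


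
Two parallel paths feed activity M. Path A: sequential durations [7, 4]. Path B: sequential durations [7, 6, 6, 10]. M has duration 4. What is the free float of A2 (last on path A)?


ES(A2) = sum of predecessors on chain A = 7
EF(A2) = ES + duration = 7 + 4 = 11
Successor of A2 is M. ES(M) = max(sum(A), sum(B)) = max(11, 29) = 29
Free float = ES(successor) - EF(current) = 29 - 11 = 18

18


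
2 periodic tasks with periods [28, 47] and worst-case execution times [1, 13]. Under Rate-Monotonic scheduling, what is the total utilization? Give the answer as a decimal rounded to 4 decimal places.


Compute individual utilizations (exact fractions):
  Task 1: C/T = 1/28 (approx. 0.0357)
  Task 2: C/T = 13/47 (approx. 0.2766)
Total utilization U = 1/28 + 13/47 = 411/1316
Rounded to 4 decimal places: U = 0.3123
RM (Liu & Layland) bound for 2 tasks = 0.828427; compare with U = 411/1316 (approx. 0.312310)
U <= bound, so schedulable by RM sufficient condition.

0.3123


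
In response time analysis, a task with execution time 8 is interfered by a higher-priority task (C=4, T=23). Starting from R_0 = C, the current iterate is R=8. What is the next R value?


R_next = C + ceil(R_prev / T_hp) * C_hp
ceil(8 / 23) = ceil(0.3478) = 1
Interference = 1 * 4 = 4
R_next = 8 + 4 = 12

12


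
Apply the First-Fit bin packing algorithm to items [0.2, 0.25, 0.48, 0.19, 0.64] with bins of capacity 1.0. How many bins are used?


Place items sequentially using First-Fit:
  Item 0.2 -> new Bin 1
  Item 0.25 -> Bin 1 (now 0.45)
  Item 0.48 -> Bin 1 (now 0.93)
  Item 0.19 -> new Bin 2
  Item 0.64 -> Bin 2 (now 0.83)
Total bins used = 2

2


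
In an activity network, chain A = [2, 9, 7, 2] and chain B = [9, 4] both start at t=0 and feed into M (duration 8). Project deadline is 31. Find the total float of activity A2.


Forward pass: ES(A2) = sum of predecessors on chain A = 2
EF = ES + duration = 2 + 9 = 11
Backward pass: LF(M) = deadline = 31; LS(M) = 31 - 8 = 23
LF(A2) = LS(M) - sum(successors on chain A) = 23 - 9 = 14
LS = LF - duration = 14 - 9 = 5
Total float = LS - ES = 5 - 2 = 3

3


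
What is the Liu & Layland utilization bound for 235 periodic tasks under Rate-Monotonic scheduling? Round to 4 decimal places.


Compute 2^(1/235) = 1.0029539167
Subtract 1: 1.0029539167 - 1 = 0.0029539167
Multiply by n: 235 * 0.0029539167 = 0.6941704245
Round to 4 dp: 0.6942

0.6942


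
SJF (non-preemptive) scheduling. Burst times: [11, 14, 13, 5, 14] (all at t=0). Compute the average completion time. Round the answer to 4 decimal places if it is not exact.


SJF order (ascending): [5, 11, 13, 14, 14]
Completion times:
  Job 1: burst=5, C=5
  Job 2: burst=11, C=16
  Job 3: burst=13, C=29
  Job 4: burst=14, C=43
  Job 5: burst=14, C=57
Average completion = 150/5 = 30.0

30.0


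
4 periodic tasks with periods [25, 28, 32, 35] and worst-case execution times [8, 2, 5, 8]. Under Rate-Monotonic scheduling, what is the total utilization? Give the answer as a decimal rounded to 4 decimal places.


Compute individual utilizations (exact fractions):
  Task 1: C/T = 8/25 (approx. 0.32)
  Task 2: C/T = 2/28 = 1/14 (approx. 0.0714)
  Task 3: C/T = 5/32 (approx. 0.1563)
  Task 4: C/T = 8/35 (approx. 0.2286)
Total utilization U = 8/25 + 1/14 + 5/32 + 8/35 = 621/800
Rounded to 4 decimal places: U = 0.7763
RM (Liu & Layland) bound for 4 tasks = 0.756828; compare with U = 621/800 (approx. 0.776250)
bound < U <= 1, so the RM sufficient condition is not met (inconclusive; an exact test such as response-time analysis is needed).

0.7763


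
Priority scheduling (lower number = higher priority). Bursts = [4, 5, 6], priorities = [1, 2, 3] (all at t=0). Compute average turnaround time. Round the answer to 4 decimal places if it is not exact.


Sort by priority (ascending = highest first):
Order: [(1, 4), (2, 5), (3, 6)]
Completion times:
  Priority 1, burst=4, C=4
  Priority 2, burst=5, C=9
  Priority 3, burst=6, C=15
Average turnaround = 28/3 = 9.3333

9.3333


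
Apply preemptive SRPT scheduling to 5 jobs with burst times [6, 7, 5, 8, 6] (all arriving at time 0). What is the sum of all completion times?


Since all jobs arrive at t=0, SRPT equals SPT ordering.
SPT order: [5, 6, 6, 7, 8]
Completion times:
  Job 1: p=5, C=5
  Job 2: p=6, C=11
  Job 3: p=6, C=17
  Job 4: p=7, C=24
  Job 5: p=8, C=32
Total completion time = 5 + 11 + 17 + 24 + 32 = 89

89


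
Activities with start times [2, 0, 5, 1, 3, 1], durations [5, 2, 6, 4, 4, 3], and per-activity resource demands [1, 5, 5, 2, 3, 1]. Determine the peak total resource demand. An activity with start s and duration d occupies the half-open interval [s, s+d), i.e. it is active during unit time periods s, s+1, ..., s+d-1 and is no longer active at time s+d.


Each activity i is active on [start_i, start_i + duration_i).
Compute total resource usage per time slot:
  t=0: active resources = [5], total = 5
  t=1: active resources = [5, 2, 1], total = 8
  t=2: active resources = [1, 2, 1], total = 4
  t=3: active resources = [1, 2, 3, 1], total = 7
  t=4: active resources = [1, 2, 3], total = 6
  t=5: active resources = [1, 5, 3], total = 9
  t=6: active resources = [1, 5, 3], total = 9
  t=7: active resources = [5], total = 5
  t=8: active resources = [5], total = 5
  t=9: active resources = [5], total = 5
  t=10: active resources = [5], total = 5
Peak resource demand = 9

9


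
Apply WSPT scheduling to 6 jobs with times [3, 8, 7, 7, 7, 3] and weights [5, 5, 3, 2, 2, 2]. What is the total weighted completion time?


Compute p/w ratios and sort ascending (WSPT): [(3, 5), (3, 2), (8, 5), (7, 3), (7, 2), (7, 2)]
Compute weighted completion times:
  Job (p=3,w=5): C=3, w*C=5*3=15
  Job (p=3,w=2): C=6, w*C=2*6=12
  Job (p=8,w=5): C=14, w*C=5*14=70
  Job (p=7,w=3): C=21, w*C=3*21=63
  Job (p=7,w=2): C=28, w*C=2*28=56
  Job (p=7,w=2): C=35, w*C=2*35=70
Total weighted completion time = 286

286


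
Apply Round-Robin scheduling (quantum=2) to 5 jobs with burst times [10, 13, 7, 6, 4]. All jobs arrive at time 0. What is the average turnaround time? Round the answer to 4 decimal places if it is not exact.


Time quantum = 2
Execution trace:
  J1 runs 2 units, time = 2
  J2 runs 2 units, time = 4
  J3 runs 2 units, time = 6
  J4 runs 2 units, time = 8
  J5 runs 2 units, time = 10
  J1 runs 2 units, time = 12
  J2 runs 2 units, time = 14
  J3 runs 2 units, time = 16
  J4 runs 2 units, time = 18
  J5 runs 2 units, time = 20
  J1 runs 2 units, time = 22
  J2 runs 2 units, time = 24
  J3 runs 2 units, time = 26
  J4 runs 2 units, time = 28
  J1 runs 2 units, time = 30
  J2 runs 2 units, time = 32
  J3 runs 1 units, time = 33
  J1 runs 2 units, time = 35
  J2 runs 2 units, time = 37
  J2 runs 2 units, time = 39
  J2 runs 1 units, time = 40
Finish times: [35, 40, 33, 28, 20]
Average turnaround = 156/5 = 31.2

31.2


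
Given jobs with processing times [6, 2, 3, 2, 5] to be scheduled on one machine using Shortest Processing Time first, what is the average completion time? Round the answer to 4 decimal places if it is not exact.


Sort jobs by processing time (SPT order): [2, 2, 3, 5, 6]
Compute completion times sequentially:
  Job 1: processing = 2, completes at 2
  Job 2: processing = 2, completes at 4
  Job 3: processing = 3, completes at 7
  Job 4: processing = 5, completes at 12
  Job 5: processing = 6, completes at 18
Sum of completion times = 43
Average completion time = 43/5 = 8.6

8.6


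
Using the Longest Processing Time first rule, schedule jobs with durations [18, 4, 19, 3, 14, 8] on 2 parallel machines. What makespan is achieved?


Sort jobs in decreasing order (LPT): [19, 18, 14, 8, 4, 3]
Assign each job to the least loaded machine:
  Machine 1: jobs [19, 8, 4, 3], load = 34
  Machine 2: jobs [18, 14], load = 32
Makespan = max load = 34

34


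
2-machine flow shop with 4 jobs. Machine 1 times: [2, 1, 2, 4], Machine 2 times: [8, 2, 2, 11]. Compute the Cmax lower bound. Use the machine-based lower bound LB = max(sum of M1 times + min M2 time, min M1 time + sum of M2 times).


LB1 = sum(M1 times) + min(M2 times) = 9 + 2 = 11
LB2 = min(M1 times) + sum(M2 times) = 1 + 23 = 24
Lower bound = max(LB1, LB2) = max(11, 24) = 24

24


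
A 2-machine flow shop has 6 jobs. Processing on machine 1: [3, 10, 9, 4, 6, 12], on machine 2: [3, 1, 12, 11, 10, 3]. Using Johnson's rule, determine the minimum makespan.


Apply Johnson's rule:
  Group 1 (a <= b): [(1, 3, 3), (4, 4, 11), (5, 6, 10), (3, 9, 12)]
  Group 2 (a > b): [(6, 12, 3), (2, 10, 1)]
Optimal job order: [1, 4, 5, 3, 6, 2]
Schedule:
  Job 1: M1 done at 3, M2 done at 6
  Job 4: M1 done at 7, M2 done at 18
  Job 5: M1 done at 13, M2 done at 28
  Job 3: M1 done at 22, M2 done at 40
  Job 6: M1 done at 34, M2 done at 43
  Job 2: M1 done at 44, M2 done at 45
Makespan = 45

45


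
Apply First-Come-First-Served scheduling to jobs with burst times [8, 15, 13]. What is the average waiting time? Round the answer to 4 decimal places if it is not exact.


FCFS order (as given): [8, 15, 13]
Waiting times:
  Job 1: wait = 0
  Job 2: wait = 8
  Job 3: wait = 23
Sum of waiting times = 31
Average waiting time = 31/3 = 10.3333

10.3333


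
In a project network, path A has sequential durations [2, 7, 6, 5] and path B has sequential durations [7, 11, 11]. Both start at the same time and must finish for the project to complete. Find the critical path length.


Path A total = 2 + 7 + 6 + 5 = 20
Path B total = 7 + 11 + 11 = 29
Critical path = longest path = max(20, 29) = 29

29


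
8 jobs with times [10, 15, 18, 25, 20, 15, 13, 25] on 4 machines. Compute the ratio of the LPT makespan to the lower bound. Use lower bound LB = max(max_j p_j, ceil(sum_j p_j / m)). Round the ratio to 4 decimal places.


LPT order: [25, 25, 20, 18, 15, 15, 13, 10]
Machine loads after assignment: [38, 35, 35, 33]
LPT makespan = 38
Lower bound = max(max_job, ceil(total/4)) = max(25, 36) = 36
Ratio = 38 / 36 = 1.0556

1.0556


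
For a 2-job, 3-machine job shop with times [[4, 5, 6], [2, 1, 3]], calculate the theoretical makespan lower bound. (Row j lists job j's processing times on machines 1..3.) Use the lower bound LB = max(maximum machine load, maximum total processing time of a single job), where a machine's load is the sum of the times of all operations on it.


Machine loads:
  Machine 1: 4 + 2 = 6
  Machine 2: 5 + 1 = 6
  Machine 3: 6 + 3 = 9
Max machine load = 9
Job totals:
  Job 1: 15
  Job 2: 6
Max job total = 15
Lower bound = max(9, 15) = 15

15


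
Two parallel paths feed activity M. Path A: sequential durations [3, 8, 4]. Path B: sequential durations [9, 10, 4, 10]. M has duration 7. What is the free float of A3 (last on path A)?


ES(A3) = sum of predecessors on chain A = 11
EF(A3) = ES + duration = 11 + 4 = 15
Successor of A3 is M. ES(M) = max(sum(A), sum(B)) = max(15, 33) = 33
Free float = ES(successor) - EF(current) = 33 - 15 = 18

18


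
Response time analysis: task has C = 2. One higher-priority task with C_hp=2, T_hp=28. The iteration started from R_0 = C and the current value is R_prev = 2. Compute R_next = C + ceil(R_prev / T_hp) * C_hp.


R_next = C + ceil(R_prev / T_hp) * C_hp
ceil(2 / 28) = ceil(0.0714) = 1
Interference = 1 * 2 = 2
R_next = 2 + 2 = 4

4


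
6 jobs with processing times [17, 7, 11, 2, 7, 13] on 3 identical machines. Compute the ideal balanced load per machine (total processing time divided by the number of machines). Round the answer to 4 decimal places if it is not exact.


Total processing time = 17 + 7 + 11 + 2 + 7 + 13 = 57
Number of machines = 3
Ideal balanced load = 57 / 3 = 19.0

19.0


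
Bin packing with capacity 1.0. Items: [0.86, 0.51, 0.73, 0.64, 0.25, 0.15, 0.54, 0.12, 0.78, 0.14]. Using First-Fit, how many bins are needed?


Place items sequentially using First-Fit:
  Item 0.86 -> new Bin 1
  Item 0.51 -> new Bin 2
  Item 0.73 -> new Bin 3
  Item 0.64 -> new Bin 4
  Item 0.25 -> Bin 2 (now 0.76)
  Item 0.15 -> Bin 2 (now 0.91)
  Item 0.54 -> new Bin 5
  Item 0.12 -> Bin 1 (now 0.98)
  Item 0.78 -> new Bin 6
  Item 0.14 -> Bin 3 (now 0.87)
Total bins used = 6

6


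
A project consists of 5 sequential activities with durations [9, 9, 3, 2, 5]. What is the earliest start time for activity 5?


Activity 5 starts after activities 1 through 4 complete.
Predecessor durations: [9, 9, 3, 2]
ES = 9 + 9 + 3 + 2 = 23

23


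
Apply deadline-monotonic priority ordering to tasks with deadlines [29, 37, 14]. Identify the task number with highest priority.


Sort tasks by relative deadline (ascending):
  Task 3: deadline = 14
  Task 1: deadline = 29
  Task 2: deadline = 37
Priority order (highest first): [3, 1, 2]
Highest priority task = 3

3


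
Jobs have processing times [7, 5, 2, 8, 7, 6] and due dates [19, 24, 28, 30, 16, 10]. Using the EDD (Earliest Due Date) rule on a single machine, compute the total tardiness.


Sort by due date (EDD order): [(6, 10), (7, 16), (7, 19), (5, 24), (2, 28), (8, 30)]
Compute completion times and tardiness:
  Job 1: p=6, d=10, C=6, tardiness=max(0,6-10)=0
  Job 2: p=7, d=16, C=13, tardiness=max(0,13-16)=0
  Job 3: p=7, d=19, C=20, tardiness=max(0,20-19)=1
  Job 4: p=5, d=24, C=25, tardiness=max(0,25-24)=1
  Job 5: p=2, d=28, C=27, tardiness=max(0,27-28)=0
  Job 6: p=8, d=30, C=35, tardiness=max(0,35-30)=5
Total tardiness = 7

7


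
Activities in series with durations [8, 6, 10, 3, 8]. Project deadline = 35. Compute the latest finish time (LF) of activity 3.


LF(activity 3) = deadline - sum of successor durations
Successors: activities 4 through 5 with durations [3, 8]
Sum of successor durations = 11
LF = 35 - 11 = 24

24


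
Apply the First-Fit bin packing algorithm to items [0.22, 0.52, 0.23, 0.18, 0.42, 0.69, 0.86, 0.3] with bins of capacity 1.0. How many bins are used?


Place items sequentially using First-Fit:
  Item 0.22 -> new Bin 1
  Item 0.52 -> Bin 1 (now 0.74)
  Item 0.23 -> Bin 1 (now 0.97)
  Item 0.18 -> new Bin 2
  Item 0.42 -> Bin 2 (now 0.6)
  Item 0.69 -> new Bin 3
  Item 0.86 -> new Bin 4
  Item 0.3 -> Bin 2 (now 0.9)
Total bins used = 4

4


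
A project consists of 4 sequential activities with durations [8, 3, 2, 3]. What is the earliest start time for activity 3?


Activity 3 starts after activities 1 through 2 complete.
Predecessor durations: [8, 3]
ES = 8 + 3 = 11

11


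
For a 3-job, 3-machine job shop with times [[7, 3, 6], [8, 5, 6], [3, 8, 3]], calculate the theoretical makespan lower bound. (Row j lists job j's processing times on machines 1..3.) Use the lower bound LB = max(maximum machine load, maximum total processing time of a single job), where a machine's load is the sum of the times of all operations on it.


Machine loads:
  Machine 1: 7 + 8 + 3 = 18
  Machine 2: 3 + 5 + 8 = 16
  Machine 3: 6 + 6 + 3 = 15
Max machine load = 18
Job totals:
  Job 1: 16
  Job 2: 19
  Job 3: 14
Max job total = 19
Lower bound = max(18, 19) = 19

19


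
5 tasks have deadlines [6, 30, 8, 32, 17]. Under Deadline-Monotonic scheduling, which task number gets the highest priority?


Sort tasks by relative deadline (ascending):
  Task 1: deadline = 6
  Task 3: deadline = 8
  Task 5: deadline = 17
  Task 2: deadline = 30
  Task 4: deadline = 32
Priority order (highest first): [1, 3, 5, 2, 4]
Highest priority task = 1

1


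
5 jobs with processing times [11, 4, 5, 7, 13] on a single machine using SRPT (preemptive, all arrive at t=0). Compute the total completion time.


Since all jobs arrive at t=0, SRPT equals SPT ordering.
SPT order: [4, 5, 7, 11, 13]
Completion times:
  Job 1: p=4, C=4
  Job 2: p=5, C=9
  Job 3: p=7, C=16
  Job 4: p=11, C=27
  Job 5: p=13, C=40
Total completion time = 4 + 9 + 16 + 27 + 40 = 96

96


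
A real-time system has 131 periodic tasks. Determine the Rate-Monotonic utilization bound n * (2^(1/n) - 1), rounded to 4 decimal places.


Compute 2^(1/131) = 1.0053052230
Subtract 1: 1.0053052230 - 1 = 0.0053052230
Multiply by n: 131 * 0.0053052230 = 0.6949842130
Round to 4 dp: 0.6950

0.6950


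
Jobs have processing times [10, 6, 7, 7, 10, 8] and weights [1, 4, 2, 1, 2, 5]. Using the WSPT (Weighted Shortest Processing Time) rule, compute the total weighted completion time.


Compute p/w ratios and sort ascending (WSPT): [(6, 4), (8, 5), (7, 2), (10, 2), (7, 1), (10, 1)]
Compute weighted completion times:
  Job (p=6,w=4): C=6, w*C=4*6=24
  Job (p=8,w=5): C=14, w*C=5*14=70
  Job (p=7,w=2): C=21, w*C=2*21=42
  Job (p=10,w=2): C=31, w*C=2*31=62
  Job (p=7,w=1): C=38, w*C=1*38=38
  Job (p=10,w=1): C=48, w*C=1*48=48
Total weighted completion time = 284

284


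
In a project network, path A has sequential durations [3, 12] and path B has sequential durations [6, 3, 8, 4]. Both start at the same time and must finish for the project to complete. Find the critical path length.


Path A total = 3 + 12 = 15
Path B total = 6 + 3 + 8 + 4 = 21
Critical path = longest path = max(15, 21) = 21

21


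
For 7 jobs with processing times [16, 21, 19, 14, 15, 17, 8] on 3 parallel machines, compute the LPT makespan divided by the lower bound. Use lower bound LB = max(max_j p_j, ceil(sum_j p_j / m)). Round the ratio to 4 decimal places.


LPT order: [21, 19, 17, 16, 15, 14, 8]
Machine loads after assignment: [35, 34, 41]
LPT makespan = 41
Lower bound = max(max_job, ceil(total/3)) = max(21, 37) = 37
Ratio = 41 / 37 = 1.1081

1.1081


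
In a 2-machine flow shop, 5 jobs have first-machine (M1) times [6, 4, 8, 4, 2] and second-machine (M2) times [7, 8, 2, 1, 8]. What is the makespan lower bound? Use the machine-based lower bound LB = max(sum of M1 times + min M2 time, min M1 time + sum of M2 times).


LB1 = sum(M1 times) + min(M2 times) = 24 + 1 = 25
LB2 = min(M1 times) + sum(M2 times) = 2 + 26 = 28
Lower bound = max(LB1, LB2) = max(25, 28) = 28

28


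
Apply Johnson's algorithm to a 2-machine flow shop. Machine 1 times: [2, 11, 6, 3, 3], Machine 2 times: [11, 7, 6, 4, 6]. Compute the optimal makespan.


Apply Johnson's rule:
  Group 1 (a <= b): [(1, 2, 11), (4, 3, 4), (5, 3, 6), (3, 6, 6)]
  Group 2 (a > b): [(2, 11, 7)]
Optimal job order: [1, 4, 5, 3, 2]
Schedule:
  Job 1: M1 done at 2, M2 done at 13
  Job 4: M1 done at 5, M2 done at 17
  Job 5: M1 done at 8, M2 done at 23
  Job 3: M1 done at 14, M2 done at 29
  Job 2: M1 done at 25, M2 done at 36
Makespan = 36

36


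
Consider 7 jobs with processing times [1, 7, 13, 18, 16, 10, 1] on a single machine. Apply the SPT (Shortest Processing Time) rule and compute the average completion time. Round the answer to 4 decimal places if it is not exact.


Sort jobs by processing time (SPT order): [1, 1, 7, 10, 13, 16, 18]
Compute completion times sequentially:
  Job 1: processing = 1, completes at 1
  Job 2: processing = 1, completes at 2
  Job 3: processing = 7, completes at 9
  Job 4: processing = 10, completes at 19
  Job 5: processing = 13, completes at 32
  Job 6: processing = 16, completes at 48
  Job 7: processing = 18, completes at 66
Sum of completion times = 177
Average completion time = 177/7 = 25.2857

25.2857


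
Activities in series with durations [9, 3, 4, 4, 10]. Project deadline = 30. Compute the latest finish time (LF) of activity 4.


LF(activity 4) = deadline - sum of successor durations
Successors: activities 5 through 5 with durations [10]
Sum of successor durations = 10
LF = 30 - 10 = 20

20


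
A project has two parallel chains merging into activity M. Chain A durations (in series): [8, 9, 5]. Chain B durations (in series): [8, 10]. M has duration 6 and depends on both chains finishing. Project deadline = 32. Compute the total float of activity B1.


Forward pass: ES(B1) = sum of predecessors on chain B = 0
EF = ES + duration = 0 + 8 = 8
Backward pass: LF(M) = deadline = 32; LS(M) = 32 - 6 = 26
LF(B1) = LS(M) - sum(successors on chain B) = 26 - 10 = 16
LS = LF - duration = 16 - 8 = 8
Total float = LS - ES = 8 - 0 = 8

8


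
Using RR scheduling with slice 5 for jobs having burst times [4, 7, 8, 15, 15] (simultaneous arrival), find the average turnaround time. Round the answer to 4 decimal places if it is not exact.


Time quantum = 5
Execution trace:
  J1 runs 4 units, time = 4
  J2 runs 5 units, time = 9
  J3 runs 5 units, time = 14
  J4 runs 5 units, time = 19
  J5 runs 5 units, time = 24
  J2 runs 2 units, time = 26
  J3 runs 3 units, time = 29
  J4 runs 5 units, time = 34
  J5 runs 5 units, time = 39
  J4 runs 5 units, time = 44
  J5 runs 5 units, time = 49
Finish times: [4, 26, 29, 44, 49]
Average turnaround = 152/5 = 30.4

30.4


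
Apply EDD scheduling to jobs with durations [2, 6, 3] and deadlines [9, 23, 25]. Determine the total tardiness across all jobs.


Sort by due date (EDD order): [(2, 9), (6, 23), (3, 25)]
Compute completion times and tardiness:
  Job 1: p=2, d=9, C=2, tardiness=max(0,2-9)=0
  Job 2: p=6, d=23, C=8, tardiness=max(0,8-23)=0
  Job 3: p=3, d=25, C=11, tardiness=max(0,11-25)=0
Total tardiness = 0

0


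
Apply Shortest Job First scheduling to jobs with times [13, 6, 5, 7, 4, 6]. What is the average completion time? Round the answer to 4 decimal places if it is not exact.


SJF order (ascending): [4, 5, 6, 6, 7, 13]
Completion times:
  Job 1: burst=4, C=4
  Job 2: burst=5, C=9
  Job 3: burst=6, C=15
  Job 4: burst=6, C=21
  Job 5: burst=7, C=28
  Job 6: burst=13, C=41
Average completion = 118/6 = 19.6667

19.6667


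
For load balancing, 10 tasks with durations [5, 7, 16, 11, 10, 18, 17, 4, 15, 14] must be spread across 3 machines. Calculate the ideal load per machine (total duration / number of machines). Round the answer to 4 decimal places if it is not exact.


Total processing time = 5 + 7 + 16 + 11 + 10 + 18 + 17 + 4 + 15 + 14 = 117
Number of machines = 3
Ideal balanced load = 117 / 3 = 39.0

39.0


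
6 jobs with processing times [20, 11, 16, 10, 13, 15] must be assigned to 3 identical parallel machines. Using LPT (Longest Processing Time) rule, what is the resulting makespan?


Sort jobs in decreasing order (LPT): [20, 16, 15, 13, 11, 10]
Assign each job to the least loaded machine:
  Machine 1: jobs [20, 10], load = 30
  Machine 2: jobs [16, 11], load = 27
  Machine 3: jobs [15, 13], load = 28
Makespan = max load = 30

30


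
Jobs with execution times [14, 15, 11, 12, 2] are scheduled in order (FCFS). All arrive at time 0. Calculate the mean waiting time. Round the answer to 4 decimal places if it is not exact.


FCFS order (as given): [14, 15, 11, 12, 2]
Waiting times:
  Job 1: wait = 0
  Job 2: wait = 14
  Job 3: wait = 29
  Job 4: wait = 40
  Job 5: wait = 52
Sum of waiting times = 135
Average waiting time = 135/5 = 27.0

27.0


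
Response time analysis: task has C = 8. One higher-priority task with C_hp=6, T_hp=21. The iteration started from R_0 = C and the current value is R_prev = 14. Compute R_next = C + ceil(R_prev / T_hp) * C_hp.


R_next = C + ceil(R_prev / T_hp) * C_hp
ceil(14 / 21) = ceil(0.6667) = 1
Interference = 1 * 6 = 6
R_next = 8 + 6 = 14
R_next = R_prev, so the iteration has converged (response time = 14).

14


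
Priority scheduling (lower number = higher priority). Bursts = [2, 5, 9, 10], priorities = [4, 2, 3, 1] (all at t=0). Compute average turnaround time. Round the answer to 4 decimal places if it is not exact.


Sort by priority (ascending = highest first):
Order: [(1, 10), (2, 5), (3, 9), (4, 2)]
Completion times:
  Priority 1, burst=10, C=10
  Priority 2, burst=5, C=15
  Priority 3, burst=9, C=24
  Priority 4, burst=2, C=26
Average turnaround = 75/4 = 18.75

18.75


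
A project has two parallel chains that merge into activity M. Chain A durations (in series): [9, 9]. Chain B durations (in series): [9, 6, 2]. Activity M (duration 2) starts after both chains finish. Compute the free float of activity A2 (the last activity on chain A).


ES(A2) = sum of predecessors on chain A = 9
EF(A2) = ES + duration = 9 + 9 = 18
Successor of A2 is M. ES(M) = max(sum(A), sum(B)) = max(18, 17) = 18
Free float = ES(successor) - EF(current) = 18 - 18 = 0

0


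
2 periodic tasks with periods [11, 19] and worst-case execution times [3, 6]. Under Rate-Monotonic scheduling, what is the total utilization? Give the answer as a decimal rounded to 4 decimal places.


Compute individual utilizations (exact fractions):
  Task 1: C/T = 3/11 (approx. 0.2727)
  Task 2: C/T = 6/19 (approx. 0.3158)
Total utilization U = 3/11 + 6/19 = 123/209
Rounded to 4 decimal places: U = 0.5885
RM (Liu & Layland) bound for 2 tasks = 0.828427; compare with U = 123/209 (approx. 0.588517)
U <= bound, so schedulable by RM sufficient condition.

0.5885


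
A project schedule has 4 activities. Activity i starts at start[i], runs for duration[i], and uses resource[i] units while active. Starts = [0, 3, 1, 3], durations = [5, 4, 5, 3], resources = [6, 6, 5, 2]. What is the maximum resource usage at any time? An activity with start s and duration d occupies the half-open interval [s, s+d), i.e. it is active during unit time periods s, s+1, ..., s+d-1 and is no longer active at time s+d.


Each activity i is active on [start_i, start_i + duration_i).
Compute total resource usage per time slot:
  t=0: active resources = [6], total = 6
  t=1: active resources = [6, 5], total = 11
  t=2: active resources = [6, 5], total = 11
  t=3: active resources = [6, 6, 5, 2], total = 19
  t=4: active resources = [6, 6, 5, 2], total = 19
  t=5: active resources = [6, 5, 2], total = 13
  t=6: active resources = [6], total = 6
Peak resource demand = 19

19


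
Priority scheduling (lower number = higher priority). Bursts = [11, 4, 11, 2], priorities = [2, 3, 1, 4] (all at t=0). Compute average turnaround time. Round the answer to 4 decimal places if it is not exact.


Sort by priority (ascending = highest first):
Order: [(1, 11), (2, 11), (3, 4), (4, 2)]
Completion times:
  Priority 1, burst=11, C=11
  Priority 2, burst=11, C=22
  Priority 3, burst=4, C=26
  Priority 4, burst=2, C=28
Average turnaround = 87/4 = 21.75

21.75


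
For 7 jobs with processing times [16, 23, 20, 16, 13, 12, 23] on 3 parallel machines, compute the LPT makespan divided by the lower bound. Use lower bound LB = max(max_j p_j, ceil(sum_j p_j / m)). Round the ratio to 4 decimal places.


LPT order: [23, 23, 20, 16, 16, 13, 12]
Machine loads after assignment: [39, 48, 36]
LPT makespan = 48
Lower bound = max(max_job, ceil(total/3)) = max(23, 41) = 41
Ratio = 48 / 41 = 1.1707

1.1707


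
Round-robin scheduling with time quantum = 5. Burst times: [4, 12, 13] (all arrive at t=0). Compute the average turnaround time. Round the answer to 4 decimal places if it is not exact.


Time quantum = 5
Execution trace:
  J1 runs 4 units, time = 4
  J2 runs 5 units, time = 9
  J3 runs 5 units, time = 14
  J2 runs 5 units, time = 19
  J3 runs 5 units, time = 24
  J2 runs 2 units, time = 26
  J3 runs 3 units, time = 29
Finish times: [4, 26, 29]
Average turnaround = 59/3 = 19.6667

19.6667


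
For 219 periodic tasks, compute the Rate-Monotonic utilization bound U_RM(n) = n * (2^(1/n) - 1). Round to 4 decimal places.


Compute 2^(1/219) = 1.0031700697
Subtract 1: 1.0031700697 - 1 = 0.0031700697
Multiply by n: 219 * 0.0031700697 = 0.6942452643
Round to 4 dp: 0.6942

0.6942


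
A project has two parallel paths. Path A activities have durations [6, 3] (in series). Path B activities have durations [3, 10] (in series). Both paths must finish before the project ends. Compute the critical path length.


Path A total = 6 + 3 = 9
Path B total = 3 + 10 = 13
Critical path = longest path = max(9, 13) = 13

13


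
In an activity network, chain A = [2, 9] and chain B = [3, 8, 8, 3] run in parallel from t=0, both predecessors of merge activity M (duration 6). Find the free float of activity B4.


ES(B4) = sum of predecessors on chain B = 19
EF(B4) = ES + duration = 19 + 3 = 22
Successor of B4 is M. ES(M) = max(sum(A), sum(B)) = max(11, 22) = 22
Free float = ES(successor) - EF(current) = 22 - 22 = 0

0


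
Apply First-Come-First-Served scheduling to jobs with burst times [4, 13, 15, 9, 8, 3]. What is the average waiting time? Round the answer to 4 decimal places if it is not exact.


FCFS order (as given): [4, 13, 15, 9, 8, 3]
Waiting times:
  Job 1: wait = 0
  Job 2: wait = 4
  Job 3: wait = 17
  Job 4: wait = 32
  Job 5: wait = 41
  Job 6: wait = 49
Sum of waiting times = 143
Average waiting time = 143/6 = 23.8333

23.8333


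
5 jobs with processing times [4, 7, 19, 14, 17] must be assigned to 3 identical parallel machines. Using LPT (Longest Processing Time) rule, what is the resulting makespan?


Sort jobs in decreasing order (LPT): [19, 17, 14, 7, 4]
Assign each job to the least loaded machine:
  Machine 1: jobs [19], load = 19
  Machine 2: jobs [17, 4], load = 21
  Machine 3: jobs [14, 7], load = 21
Makespan = max load = 21

21


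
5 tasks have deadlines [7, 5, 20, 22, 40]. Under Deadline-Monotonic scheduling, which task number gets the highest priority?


Sort tasks by relative deadline (ascending):
  Task 2: deadline = 5
  Task 1: deadline = 7
  Task 3: deadline = 20
  Task 4: deadline = 22
  Task 5: deadline = 40
Priority order (highest first): [2, 1, 3, 4, 5]
Highest priority task = 2

2


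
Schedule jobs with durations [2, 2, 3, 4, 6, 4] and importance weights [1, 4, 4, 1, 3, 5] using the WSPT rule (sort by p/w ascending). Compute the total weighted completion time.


Compute p/w ratios and sort ascending (WSPT): [(2, 4), (3, 4), (4, 5), (2, 1), (6, 3), (4, 1)]
Compute weighted completion times:
  Job (p=2,w=4): C=2, w*C=4*2=8
  Job (p=3,w=4): C=5, w*C=4*5=20
  Job (p=4,w=5): C=9, w*C=5*9=45
  Job (p=2,w=1): C=11, w*C=1*11=11
  Job (p=6,w=3): C=17, w*C=3*17=51
  Job (p=4,w=1): C=21, w*C=1*21=21
Total weighted completion time = 156

156


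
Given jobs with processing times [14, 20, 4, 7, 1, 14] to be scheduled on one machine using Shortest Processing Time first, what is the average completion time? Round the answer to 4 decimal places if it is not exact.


Sort jobs by processing time (SPT order): [1, 4, 7, 14, 14, 20]
Compute completion times sequentially:
  Job 1: processing = 1, completes at 1
  Job 2: processing = 4, completes at 5
  Job 3: processing = 7, completes at 12
  Job 4: processing = 14, completes at 26
  Job 5: processing = 14, completes at 40
  Job 6: processing = 20, completes at 60
Sum of completion times = 144
Average completion time = 144/6 = 24.0

24.0


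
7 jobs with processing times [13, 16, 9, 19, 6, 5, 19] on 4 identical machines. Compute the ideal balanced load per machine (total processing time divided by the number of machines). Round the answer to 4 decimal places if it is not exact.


Total processing time = 13 + 16 + 9 + 19 + 6 + 5 + 19 = 87
Number of machines = 4
Ideal balanced load = 87 / 4 = 21.75

21.75


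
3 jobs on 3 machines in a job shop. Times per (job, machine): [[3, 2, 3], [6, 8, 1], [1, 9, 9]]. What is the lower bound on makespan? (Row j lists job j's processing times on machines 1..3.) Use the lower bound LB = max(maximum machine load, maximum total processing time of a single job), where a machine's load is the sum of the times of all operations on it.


Machine loads:
  Machine 1: 3 + 6 + 1 = 10
  Machine 2: 2 + 8 + 9 = 19
  Machine 3: 3 + 1 + 9 = 13
Max machine load = 19
Job totals:
  Job 1: 8
  Job 2: 15
  Job 3: 19
Max job total = 19
Lower bound = max(19, 19) = 19

19
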